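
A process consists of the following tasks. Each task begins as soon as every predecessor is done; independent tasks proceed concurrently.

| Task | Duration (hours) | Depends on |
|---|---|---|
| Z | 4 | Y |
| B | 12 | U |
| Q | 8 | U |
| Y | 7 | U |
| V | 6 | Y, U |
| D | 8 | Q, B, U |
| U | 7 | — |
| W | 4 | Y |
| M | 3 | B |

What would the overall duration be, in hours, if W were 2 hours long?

27

Actual critical path: U→B→D = 7+12+8 = 27 ⇒ 27 hours.
W is off the critical path — its longest chain is 18 hours, giving 9 of slack.
That remains the longest chain; total 27 hours.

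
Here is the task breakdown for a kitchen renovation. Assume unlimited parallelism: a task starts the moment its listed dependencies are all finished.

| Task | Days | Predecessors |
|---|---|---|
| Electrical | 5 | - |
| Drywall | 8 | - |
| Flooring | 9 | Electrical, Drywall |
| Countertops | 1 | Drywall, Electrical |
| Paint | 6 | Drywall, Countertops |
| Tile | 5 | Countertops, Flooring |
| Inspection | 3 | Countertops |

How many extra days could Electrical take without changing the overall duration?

3

Critical path: Drywall→Flooring→Tile = 8+9+5 = 22, so the finish is 22 days.
Longest path through Electrical: 19 days (earliest finish 5, latest finish 8).
Float = 22 − 19 = 3.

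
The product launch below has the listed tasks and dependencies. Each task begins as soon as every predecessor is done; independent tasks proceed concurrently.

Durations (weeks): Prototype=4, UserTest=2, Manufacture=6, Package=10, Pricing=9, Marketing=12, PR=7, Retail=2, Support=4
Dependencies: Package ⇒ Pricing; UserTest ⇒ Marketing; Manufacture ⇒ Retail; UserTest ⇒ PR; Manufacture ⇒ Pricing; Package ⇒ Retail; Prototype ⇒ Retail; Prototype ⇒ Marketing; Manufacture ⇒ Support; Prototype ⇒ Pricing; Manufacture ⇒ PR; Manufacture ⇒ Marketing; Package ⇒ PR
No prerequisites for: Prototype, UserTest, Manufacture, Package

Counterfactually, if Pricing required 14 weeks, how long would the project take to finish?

Actual critical path: Package→Pricing = 10+9 = 19 ⇒ 19 weeks.
Pricing is on the critical path; changing it to 14 makes that path 24 weeks.
No other chain overtakes it, so the finish is 24 weeks.

24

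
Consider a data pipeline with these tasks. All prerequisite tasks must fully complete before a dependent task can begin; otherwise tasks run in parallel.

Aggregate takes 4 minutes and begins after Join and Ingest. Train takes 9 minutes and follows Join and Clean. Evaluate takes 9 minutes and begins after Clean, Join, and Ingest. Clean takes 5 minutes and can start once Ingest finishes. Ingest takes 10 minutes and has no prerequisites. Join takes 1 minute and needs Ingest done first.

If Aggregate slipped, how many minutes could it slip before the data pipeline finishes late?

Ingest→Clean→Train = 10+5+9 = 24 sets the makespan at 24 minutes.
The longest chain containing Aggregate totals 15 minutes.
So Aggregate can slip 24 − 15 = 9 minutes.

9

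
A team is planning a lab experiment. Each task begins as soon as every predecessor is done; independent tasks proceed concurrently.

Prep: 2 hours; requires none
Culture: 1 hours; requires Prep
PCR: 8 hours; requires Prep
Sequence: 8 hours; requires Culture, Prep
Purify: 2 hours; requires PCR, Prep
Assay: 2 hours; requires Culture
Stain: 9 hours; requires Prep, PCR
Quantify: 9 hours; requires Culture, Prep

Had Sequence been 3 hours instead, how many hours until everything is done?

Actual critical path: Prep→PCR→Stain = 2+8+9 = 19 ⇒ 19 hours.
Sequence has 8 hours of float (longest path through it is 11).
No other chain overtakes it, so the finish is 19 hours.

19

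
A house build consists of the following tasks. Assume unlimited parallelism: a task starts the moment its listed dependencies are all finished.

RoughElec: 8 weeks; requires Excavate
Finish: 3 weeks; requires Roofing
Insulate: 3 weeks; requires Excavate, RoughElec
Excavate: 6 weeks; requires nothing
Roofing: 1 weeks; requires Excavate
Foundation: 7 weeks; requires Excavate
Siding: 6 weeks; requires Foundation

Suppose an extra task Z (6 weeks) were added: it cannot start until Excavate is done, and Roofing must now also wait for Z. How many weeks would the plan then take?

Originally the plan takes 19 weeks.
With Z inserted, Roofing now waits for max(Excavate, Z).
New critical path: Excavate→Foundation→Siding = 6+7+6 = 19 ⇒ 19 weeks.

19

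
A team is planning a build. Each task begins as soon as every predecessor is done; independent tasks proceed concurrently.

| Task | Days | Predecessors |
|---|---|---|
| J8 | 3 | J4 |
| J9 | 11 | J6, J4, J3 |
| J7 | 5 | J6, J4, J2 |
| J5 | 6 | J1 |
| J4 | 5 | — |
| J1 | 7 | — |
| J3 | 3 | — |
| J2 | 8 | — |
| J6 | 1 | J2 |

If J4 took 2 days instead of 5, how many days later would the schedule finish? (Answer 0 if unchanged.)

0

Actual critical path: J2→J6→J9 = 8+1+11 = 20 ⇒ 20 days.
J4 is off the critical path — its longest chain is 16 days, giving 4 of slack.
No other chain overtakes it, so the finish is 20 days.
Change in finish: 20 − 20 = +0 days.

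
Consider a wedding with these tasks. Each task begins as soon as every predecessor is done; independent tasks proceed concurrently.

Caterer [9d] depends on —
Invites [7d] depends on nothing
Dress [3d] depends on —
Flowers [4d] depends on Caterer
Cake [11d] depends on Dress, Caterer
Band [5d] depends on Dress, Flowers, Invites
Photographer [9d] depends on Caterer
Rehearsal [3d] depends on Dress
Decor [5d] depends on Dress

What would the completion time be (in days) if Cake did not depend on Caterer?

18

With the dependency in place, Caterer→Cake = 9+11 = 20 sets the finish at 20 days.
Without Caterer→Cake, Cake's earliest start moves from 9 to 3.
The longest chain is now Caterer→Flowers→Band = 9+4+5 = 18, so the plan takes 18 days.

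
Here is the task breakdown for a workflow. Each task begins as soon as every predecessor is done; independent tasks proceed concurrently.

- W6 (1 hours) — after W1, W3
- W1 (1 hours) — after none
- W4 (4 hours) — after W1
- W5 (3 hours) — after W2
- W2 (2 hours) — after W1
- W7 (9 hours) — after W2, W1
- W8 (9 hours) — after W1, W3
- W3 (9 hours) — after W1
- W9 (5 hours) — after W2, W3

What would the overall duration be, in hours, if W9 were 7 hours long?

19

Actual critical path: W1→W3→W8 = 1+9+9 = 19 ⇒ 19 hours.
W9 has 4 hours of float (longest path through it is 15).
That remains the longest chain; total 19 hours.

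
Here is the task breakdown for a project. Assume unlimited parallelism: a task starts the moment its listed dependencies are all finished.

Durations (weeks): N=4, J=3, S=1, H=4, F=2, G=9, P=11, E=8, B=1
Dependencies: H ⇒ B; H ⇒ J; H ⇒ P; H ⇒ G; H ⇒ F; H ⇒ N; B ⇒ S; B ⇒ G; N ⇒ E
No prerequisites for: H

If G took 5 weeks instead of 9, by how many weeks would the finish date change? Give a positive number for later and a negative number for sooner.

0

Critical path before the change: H→N→E = 4+4+8 = 16 giving 16 weeks.
The longest path through G is only 14 weeks, so G has float 2.
The critical path is still H→N→E; finish is now 16 weeks.
Change in finish: 16 − 16 = +0 weeks.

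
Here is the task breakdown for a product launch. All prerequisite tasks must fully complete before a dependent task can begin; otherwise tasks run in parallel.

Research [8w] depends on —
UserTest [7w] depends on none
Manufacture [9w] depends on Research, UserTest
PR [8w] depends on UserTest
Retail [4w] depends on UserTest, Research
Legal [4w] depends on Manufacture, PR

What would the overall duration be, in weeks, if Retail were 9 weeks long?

Actual critical path: Research→Manufacture→Legal = 8+9+4 = 21 ⇒ 21 weeks.
Retail is off the critical path — its longest chain is 12 weeks, giving 9 of slack.
The critical path is still Research→Manufacture→Legal; finish is now 21 weeks.

21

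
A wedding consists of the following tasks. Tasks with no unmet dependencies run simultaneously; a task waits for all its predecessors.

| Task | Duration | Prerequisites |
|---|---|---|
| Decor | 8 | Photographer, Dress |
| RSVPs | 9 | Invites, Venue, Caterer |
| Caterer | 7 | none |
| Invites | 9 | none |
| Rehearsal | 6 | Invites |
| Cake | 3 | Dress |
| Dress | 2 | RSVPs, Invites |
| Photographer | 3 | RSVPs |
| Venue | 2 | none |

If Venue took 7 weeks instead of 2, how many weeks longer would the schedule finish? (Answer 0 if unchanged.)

0

The binding path is Invites→RSVPs→Photographer→Decor = 9+9+3+8 = 29; finish at 29 weeks.
Venue is off the critical path — its longest chain is 22 weeks, giving 7 of slack.
That remains the longest chain; total 29 weeks.
Change in finish: 29 − 29 = +0 weeks.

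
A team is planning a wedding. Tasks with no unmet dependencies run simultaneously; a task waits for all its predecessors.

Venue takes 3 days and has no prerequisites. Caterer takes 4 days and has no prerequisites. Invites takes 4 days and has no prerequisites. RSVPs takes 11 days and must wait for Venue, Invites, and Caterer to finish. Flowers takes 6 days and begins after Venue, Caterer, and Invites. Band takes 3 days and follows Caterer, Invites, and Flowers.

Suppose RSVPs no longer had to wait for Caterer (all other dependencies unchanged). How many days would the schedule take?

15

Before: longest chain Caterer→RSVPs = 4+11 = 15, finish 15.
Dropping Caterer→RSVPs doesn't change RSVPs's earliest start (4); another predecessor still binds.
New critical path: Invites→RSVPs = 4+11 = 15 ⇒ 15 days.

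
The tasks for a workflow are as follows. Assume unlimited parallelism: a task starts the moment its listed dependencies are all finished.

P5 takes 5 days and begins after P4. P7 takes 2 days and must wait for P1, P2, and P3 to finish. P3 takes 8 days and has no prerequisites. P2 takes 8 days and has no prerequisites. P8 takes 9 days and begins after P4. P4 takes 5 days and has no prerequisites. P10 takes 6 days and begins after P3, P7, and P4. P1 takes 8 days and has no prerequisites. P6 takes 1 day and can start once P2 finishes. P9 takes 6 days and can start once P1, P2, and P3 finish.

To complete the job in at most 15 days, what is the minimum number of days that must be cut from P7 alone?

1

Current finish: 16 days; target: 15.
P7 is on every critical path, so each day cut from P7 cuts the finish by one (this holds down to a finish of 15).
Need 16 − 15 = 1 day off P7 → P7 becomes 1 day, finish becomes 15.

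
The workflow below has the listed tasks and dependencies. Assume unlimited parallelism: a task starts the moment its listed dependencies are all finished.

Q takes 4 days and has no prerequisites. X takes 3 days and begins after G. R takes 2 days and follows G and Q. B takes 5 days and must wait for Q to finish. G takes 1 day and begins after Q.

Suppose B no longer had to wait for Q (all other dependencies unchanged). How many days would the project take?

Before: longest chain Q→B = 4+5 = 9, finish 9.
Without Q→B, B's earliest start moves from 4 to 0.
After: Q→G→X = 4+1+3 = 8 → 8 days.

8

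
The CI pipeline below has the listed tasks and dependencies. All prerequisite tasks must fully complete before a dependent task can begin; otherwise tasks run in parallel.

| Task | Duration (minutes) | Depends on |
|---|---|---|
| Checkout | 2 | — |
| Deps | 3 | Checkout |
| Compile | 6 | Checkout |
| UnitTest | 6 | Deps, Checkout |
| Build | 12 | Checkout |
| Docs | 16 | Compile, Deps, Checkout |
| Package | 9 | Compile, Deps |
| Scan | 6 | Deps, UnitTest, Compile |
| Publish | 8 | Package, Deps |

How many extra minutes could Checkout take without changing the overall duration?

0

Checkout→Compile→Package→Publish = 2+6+9+8 = 25 sets the makespan at 25 minutes.
The longest chain containing Checkout totals 25 minutes.
So Checkout can slip 2 − 2 = 0 minutes.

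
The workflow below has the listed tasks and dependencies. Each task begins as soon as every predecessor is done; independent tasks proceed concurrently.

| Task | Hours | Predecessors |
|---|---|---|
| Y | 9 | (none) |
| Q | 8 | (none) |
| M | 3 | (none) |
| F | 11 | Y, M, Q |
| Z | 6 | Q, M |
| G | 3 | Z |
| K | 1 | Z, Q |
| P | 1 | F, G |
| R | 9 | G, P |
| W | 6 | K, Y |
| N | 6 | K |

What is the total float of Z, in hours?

Y→F→P→R = 9+11+1+9 = 30 sets the makespan at 30 hours.
The longest chain containing Z totals 27 hours.
Slack of Z = 11 − 8 = 3 hours.

3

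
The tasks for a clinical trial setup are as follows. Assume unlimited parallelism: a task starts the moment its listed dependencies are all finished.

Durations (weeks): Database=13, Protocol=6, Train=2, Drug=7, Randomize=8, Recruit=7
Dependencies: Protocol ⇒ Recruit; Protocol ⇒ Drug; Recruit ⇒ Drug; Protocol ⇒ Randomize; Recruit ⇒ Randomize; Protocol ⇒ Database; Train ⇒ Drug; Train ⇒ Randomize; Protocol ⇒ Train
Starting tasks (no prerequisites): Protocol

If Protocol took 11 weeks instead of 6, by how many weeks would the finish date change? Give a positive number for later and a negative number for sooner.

5

Baseline: Protocol→Recruit→Randomize = 6+7+8 = 21 → 21 weeks.
Protocol lies on that path, so at 11 weeks the path becomes 26 weeks.
The critical path is still Protocol→Recruit→Randomize; finish is now 26 weeks.
Change in finish: 26 − 21 = +5 weeks.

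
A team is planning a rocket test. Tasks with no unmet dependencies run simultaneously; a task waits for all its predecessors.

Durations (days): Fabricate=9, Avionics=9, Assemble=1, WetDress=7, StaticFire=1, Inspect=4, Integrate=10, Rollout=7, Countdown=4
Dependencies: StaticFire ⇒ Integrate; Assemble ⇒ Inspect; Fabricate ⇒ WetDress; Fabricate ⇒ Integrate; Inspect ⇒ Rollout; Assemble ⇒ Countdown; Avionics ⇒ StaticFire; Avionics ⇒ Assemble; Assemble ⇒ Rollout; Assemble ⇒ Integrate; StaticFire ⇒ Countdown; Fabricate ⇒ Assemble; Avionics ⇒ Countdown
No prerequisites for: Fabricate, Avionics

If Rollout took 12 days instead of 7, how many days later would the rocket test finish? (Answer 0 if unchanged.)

5

As given, the longest chain is Fabricate→Assemble→Inspect→Rollout = 9+1+4+7 = 21, so the finish is 21 days.
Rollout is on the critical path; changing it to 12 makes that path 26 days.
That remains the longest chain; total 26 days.
Change in finish: 26 − 21 = +5 days.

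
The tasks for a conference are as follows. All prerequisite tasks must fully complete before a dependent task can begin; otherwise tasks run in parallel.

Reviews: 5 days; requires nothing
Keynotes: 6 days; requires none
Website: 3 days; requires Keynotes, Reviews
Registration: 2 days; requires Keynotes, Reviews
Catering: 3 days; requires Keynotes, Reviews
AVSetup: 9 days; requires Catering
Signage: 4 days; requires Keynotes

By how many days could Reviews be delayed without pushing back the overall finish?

The longest chain is Keynotes→Catering→AVSetup = 6+3+9 = 18; overall finish 18 days.
The longest chain containing Reviews totals 17 days.
So Reviews can slip 6 − 5 = 1 day.

1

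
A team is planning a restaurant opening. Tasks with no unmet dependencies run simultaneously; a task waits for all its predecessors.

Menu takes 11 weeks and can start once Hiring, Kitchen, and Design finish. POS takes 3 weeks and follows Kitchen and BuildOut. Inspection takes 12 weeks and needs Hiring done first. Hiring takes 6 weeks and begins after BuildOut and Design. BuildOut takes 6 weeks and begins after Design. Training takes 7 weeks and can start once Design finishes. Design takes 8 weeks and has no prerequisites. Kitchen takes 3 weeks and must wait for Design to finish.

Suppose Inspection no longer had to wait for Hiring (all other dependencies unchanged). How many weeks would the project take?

With the dependency in place, Design→BuildOut→Hiring→Inspection = 8+6+6+12 = 32 sets the finish at 32 weeks.
Without Hiring→Inspection, Inspection's earliest start moves from 20 to 0.
After: Design→BuildOut→Hiring→Menu = 8+6+6+11 = 31 → 31 weeks.

31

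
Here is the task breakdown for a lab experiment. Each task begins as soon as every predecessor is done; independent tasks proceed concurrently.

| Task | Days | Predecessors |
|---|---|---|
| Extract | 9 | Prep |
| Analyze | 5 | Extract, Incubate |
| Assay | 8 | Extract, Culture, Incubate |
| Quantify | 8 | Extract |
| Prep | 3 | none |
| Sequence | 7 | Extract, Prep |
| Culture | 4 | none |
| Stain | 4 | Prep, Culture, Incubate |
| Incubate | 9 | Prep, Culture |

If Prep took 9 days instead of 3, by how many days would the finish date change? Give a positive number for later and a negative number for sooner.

Baseline: Culture→Incubate→Assay = 4+9+8 = 21 → 21 days.
The longest path through Prep is only 20 days, so Prep has float 1.
The binding chain switches to Prep→Incubate→Assay = 9+9+8 = 26; finish 26 days.
Change in finish: 26 − 21 = +5 days.

5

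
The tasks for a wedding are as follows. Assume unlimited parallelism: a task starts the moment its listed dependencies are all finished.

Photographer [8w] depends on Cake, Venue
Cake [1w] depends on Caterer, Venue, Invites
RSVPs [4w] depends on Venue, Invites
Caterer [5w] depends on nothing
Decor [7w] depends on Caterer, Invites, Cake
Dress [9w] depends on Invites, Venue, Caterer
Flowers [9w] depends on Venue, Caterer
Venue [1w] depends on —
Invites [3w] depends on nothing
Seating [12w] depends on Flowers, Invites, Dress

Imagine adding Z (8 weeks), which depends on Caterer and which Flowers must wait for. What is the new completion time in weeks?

34

Originally the schedule takes 26 weeks.
With Z inserted, Flowers now waits for max(Venue, Caterer, Z).
New critical path: Caterer→Z→Flowers→Seating = 5+8+9+12 = 34 ⇒ 34 weeks.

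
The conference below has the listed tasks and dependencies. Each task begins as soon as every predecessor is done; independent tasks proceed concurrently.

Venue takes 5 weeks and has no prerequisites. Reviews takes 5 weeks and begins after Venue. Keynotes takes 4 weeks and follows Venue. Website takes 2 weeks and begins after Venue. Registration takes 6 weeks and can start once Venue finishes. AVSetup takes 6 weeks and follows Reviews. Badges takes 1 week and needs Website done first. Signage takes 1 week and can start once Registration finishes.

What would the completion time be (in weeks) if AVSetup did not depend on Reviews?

12

Original critical path: Venue→Reviews→AVSetup = 5+5+6 = 16 ⇒ 16 weeks.
Without Reviews→AVSetup, AVSetup's earliest start moves from 10 to 0.
After: Venue→Registration→Signage = 5+6+1 = 12 → 12 weeks.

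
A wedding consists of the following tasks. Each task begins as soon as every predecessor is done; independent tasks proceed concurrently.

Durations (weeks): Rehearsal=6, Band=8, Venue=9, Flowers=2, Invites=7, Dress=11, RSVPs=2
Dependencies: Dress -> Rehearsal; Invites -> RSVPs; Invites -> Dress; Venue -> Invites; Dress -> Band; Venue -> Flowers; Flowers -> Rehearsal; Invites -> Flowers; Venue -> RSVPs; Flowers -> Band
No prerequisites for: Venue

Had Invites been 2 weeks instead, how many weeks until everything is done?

30

Actual critical path: Venue→Invites→Dress→Band = 9+7+11+8 = 35 ⇒ 35 weeks.
Since Invites is critical, the -5 change carries straight to that chain (now 30 weeks).
That remains the longest chain; total 30 weeks.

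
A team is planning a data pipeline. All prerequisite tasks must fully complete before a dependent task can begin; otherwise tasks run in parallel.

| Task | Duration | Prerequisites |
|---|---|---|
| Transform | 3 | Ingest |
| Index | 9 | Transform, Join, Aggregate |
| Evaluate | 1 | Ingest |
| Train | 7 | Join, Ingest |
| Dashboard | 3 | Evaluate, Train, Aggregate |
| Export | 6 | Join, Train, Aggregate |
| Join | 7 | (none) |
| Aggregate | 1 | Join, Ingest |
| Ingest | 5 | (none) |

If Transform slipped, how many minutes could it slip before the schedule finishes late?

Join→Train→Export = 7+7+6 = 20 sets the makespan at 20 minutes.
The longest chain containing Transform totals 17 minutes.
So Transform can slip 11 − 8 = 3 minutes.

3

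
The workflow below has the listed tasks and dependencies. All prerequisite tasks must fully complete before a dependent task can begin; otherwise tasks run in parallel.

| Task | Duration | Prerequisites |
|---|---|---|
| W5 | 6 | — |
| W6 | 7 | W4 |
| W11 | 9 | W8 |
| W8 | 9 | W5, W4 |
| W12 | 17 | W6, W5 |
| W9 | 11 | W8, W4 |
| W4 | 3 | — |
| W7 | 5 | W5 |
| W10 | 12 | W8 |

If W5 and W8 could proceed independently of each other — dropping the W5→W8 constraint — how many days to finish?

27

With the dependency in place, W4→W6→W12 = 3+7+17 = 27 sets the finish at 27 days.
Without W5→W8, W8's earliest start moves from 6 to 3.
After: W4→W6→W12 = 3+7+17 = 27 → 27 days.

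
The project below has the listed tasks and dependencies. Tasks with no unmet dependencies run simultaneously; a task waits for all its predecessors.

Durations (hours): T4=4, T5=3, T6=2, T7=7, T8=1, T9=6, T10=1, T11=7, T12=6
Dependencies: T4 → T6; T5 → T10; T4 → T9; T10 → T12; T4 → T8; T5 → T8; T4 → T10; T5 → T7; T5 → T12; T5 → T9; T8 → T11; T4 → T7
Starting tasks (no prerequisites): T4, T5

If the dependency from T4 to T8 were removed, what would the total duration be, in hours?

11

Original critical path: T4→T8→T11 = 4+1+7 = 12 ⇒ 12 hours.
Without T4→T8, T8's earliest start moves from 4 to 3.
New critical path: T4→T7 = 4+7 = 11 ⇒ 11 hours.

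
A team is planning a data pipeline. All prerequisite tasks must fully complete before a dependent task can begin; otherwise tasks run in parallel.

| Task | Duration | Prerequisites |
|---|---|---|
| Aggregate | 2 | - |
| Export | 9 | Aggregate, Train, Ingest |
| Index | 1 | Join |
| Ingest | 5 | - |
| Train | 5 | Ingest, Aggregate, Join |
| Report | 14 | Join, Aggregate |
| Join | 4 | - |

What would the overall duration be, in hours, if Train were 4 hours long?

18

As given, the longest chain is Ingest→Train→Export = 5+5+9 = 19, so the finish is 19 hours.
Train lies on that path, so at 4 hours the path becomes 18 hours.
That remains the longest chain; total 18 hours.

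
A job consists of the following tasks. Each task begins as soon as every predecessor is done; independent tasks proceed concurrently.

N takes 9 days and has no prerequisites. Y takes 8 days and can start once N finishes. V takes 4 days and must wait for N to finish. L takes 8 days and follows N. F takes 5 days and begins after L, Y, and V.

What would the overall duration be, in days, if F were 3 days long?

20

Baseline: N→Y→F = 9+8+5 = 22 → 22 days.
F lies on that path, so at 3 days the path becomes 20 days.
That remains the longest chain; total 20 days.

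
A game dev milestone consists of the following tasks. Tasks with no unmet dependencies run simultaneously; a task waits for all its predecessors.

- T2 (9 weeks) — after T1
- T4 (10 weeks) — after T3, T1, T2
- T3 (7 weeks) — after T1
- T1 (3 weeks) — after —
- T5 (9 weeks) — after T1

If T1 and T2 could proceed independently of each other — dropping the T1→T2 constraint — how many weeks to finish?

With the dependency in place, T1→T2→T4 = 3+9+10 = 22 sets the finish at 22 weeks.
Without T1→T2, T2's earliest start moves from 3 to 0.
New critical path: T1→T3→T4 = 3+7+10 = 20 ⇒ 20 weeks.

20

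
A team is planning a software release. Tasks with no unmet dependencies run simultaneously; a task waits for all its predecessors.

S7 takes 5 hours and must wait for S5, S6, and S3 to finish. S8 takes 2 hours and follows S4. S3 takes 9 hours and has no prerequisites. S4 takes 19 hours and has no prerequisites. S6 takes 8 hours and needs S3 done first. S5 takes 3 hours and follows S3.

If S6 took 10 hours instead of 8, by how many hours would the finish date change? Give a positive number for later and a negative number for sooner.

2

The binding path is S3→S6→S7 = 9+8+5 = 22; finish at 22 hours.
S6 lies on that path, so at 10 hours the path becomes 24 hours.
No other chain overtakes it, so the finish is 24 hours.
Change in finish: 24 − 22 = +2 hours.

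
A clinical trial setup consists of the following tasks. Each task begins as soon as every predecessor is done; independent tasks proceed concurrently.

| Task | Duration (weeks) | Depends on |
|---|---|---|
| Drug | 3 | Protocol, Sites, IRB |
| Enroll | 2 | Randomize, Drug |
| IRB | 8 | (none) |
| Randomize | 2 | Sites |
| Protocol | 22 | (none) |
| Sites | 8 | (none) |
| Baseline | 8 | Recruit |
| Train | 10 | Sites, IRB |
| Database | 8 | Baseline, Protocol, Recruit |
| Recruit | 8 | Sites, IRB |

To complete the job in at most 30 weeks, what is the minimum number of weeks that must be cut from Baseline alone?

Current finish: 32 weeks; target: 30.
Baseline is on every critical path, so each week cut from Baseline cuts the finish by one (this holds down to a finish of 30).
Need 32 − 30 = 2 weeks off Baseline → Baseline becomes 6 weeks, finish becomes 30.

2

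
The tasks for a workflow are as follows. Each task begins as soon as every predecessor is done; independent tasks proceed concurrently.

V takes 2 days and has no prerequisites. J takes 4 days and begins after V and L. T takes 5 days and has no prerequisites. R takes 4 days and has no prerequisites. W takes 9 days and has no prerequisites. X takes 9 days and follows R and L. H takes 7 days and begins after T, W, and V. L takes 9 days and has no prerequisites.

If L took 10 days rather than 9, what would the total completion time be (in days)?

19

Baseline: L→X = 9+9 = 18 → 18 days.
Since L is critical, the +1 change carries straight to that chain (now 19 days).
The critical path is still L→X; finish is now 19 days.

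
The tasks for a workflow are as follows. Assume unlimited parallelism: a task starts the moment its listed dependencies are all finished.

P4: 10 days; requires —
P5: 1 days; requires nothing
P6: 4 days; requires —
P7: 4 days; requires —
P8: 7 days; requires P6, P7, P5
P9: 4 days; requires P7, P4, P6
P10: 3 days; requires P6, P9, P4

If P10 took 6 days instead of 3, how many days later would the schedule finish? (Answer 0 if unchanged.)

3

Baseline: P4→P9→P10 = 10+4+3 = 17 → 17 days.
P10 lies on that path, so at 6 days the path becomes 20 days.
No other chain overtakes it, so the finish is 20 days.
Change in finish: 20 − 17 = +3 days.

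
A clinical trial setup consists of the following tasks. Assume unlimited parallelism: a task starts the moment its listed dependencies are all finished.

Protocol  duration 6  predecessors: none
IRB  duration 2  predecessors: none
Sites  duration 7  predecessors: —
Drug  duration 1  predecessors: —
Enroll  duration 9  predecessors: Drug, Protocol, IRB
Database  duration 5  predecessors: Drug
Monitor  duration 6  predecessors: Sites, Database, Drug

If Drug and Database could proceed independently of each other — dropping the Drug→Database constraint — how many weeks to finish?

Original critical path: Protocol→Enroll = 6+9 = 15 ⇒ 15 weeks.
Without Drug→Database, Database's earliest start moves from 1 to 0.
After: Protocol→Enroll = 6+9 = 15 → 15 weeks.

15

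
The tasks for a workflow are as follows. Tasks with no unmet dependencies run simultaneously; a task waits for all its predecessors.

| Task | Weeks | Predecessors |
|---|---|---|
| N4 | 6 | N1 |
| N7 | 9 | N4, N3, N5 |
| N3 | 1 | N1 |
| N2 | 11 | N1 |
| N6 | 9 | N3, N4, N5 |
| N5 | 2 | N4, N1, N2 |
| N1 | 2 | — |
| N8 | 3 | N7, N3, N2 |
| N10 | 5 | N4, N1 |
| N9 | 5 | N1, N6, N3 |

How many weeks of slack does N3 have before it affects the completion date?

N1→N2→N5→N6→N9 = 2+11+2+9+5 = 29 sets the makespan at 29 weeks.
N3 finishes as early as 3 and must finish by 15.
So N3 can slip 15 − 3 = 12 weeks.

12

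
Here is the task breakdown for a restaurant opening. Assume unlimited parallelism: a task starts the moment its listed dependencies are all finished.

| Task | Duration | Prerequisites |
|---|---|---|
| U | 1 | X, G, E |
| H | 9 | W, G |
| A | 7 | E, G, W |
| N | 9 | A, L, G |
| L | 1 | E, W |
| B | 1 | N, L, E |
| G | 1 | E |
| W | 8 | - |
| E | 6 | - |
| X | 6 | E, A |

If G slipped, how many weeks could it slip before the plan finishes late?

1

Critical path: W→A→N→B = 8+7+9+1 = 25, so the finish is 25 weeks.
G finishes as early as 7 and must finish by 8.
So G can slip 8 − 7 = 1 week.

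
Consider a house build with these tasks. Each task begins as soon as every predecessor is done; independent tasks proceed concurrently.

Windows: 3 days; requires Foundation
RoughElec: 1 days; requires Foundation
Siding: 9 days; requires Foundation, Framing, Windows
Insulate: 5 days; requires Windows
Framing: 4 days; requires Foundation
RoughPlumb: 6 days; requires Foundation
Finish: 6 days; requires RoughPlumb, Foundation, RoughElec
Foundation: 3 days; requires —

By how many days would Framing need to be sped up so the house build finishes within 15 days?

1

Current finish: 16 days; target: 15.
Framing is on every critical path, so each day cut from Framing cuts the finish by one (this holds down to a finish of 15).
Need 16 − 15 = 1 day off Framing → Framing becomes 3 days, finish becomes 15.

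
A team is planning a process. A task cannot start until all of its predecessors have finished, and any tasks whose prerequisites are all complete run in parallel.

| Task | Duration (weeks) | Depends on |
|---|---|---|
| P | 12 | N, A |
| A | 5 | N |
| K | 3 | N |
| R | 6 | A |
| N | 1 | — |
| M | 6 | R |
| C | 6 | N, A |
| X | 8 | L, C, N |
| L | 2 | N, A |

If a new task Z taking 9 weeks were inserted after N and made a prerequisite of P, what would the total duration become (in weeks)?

Originally the project takes 20 weeks.
With Z inserted, P now waits for max(N, A, Z).
New critical path: N→Z→P = 1+9+12 = 22 ⇒ 22 weeks.

22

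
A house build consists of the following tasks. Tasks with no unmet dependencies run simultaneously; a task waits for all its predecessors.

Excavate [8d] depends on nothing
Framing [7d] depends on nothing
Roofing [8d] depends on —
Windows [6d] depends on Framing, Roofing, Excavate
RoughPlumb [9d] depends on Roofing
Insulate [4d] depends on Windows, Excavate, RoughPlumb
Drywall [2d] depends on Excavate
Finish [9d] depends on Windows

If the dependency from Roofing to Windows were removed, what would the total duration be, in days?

With the dependency in place, Excavate→Windows→Finish = 8+6+9 = 23 sets the finish at 23 days.
Dropping Roofing→Windows doesn't change Windows's earliest start (8); another predecessor still binds.
New critical path: Excavate→Windows→Finish = 8+6+9 = 23 ⇒ 23 days.

23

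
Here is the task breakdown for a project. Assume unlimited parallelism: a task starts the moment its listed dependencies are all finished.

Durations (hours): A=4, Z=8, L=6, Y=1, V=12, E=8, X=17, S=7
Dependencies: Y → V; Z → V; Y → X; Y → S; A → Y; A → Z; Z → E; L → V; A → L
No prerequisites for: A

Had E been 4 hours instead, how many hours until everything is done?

24

As given, the longest chain is A→Z→V = 4+8+12 = 24, so the finish is 24 hours.
E has 4 hours of float (longest path through it is 20).
That remains the longest chain; total 24 hours.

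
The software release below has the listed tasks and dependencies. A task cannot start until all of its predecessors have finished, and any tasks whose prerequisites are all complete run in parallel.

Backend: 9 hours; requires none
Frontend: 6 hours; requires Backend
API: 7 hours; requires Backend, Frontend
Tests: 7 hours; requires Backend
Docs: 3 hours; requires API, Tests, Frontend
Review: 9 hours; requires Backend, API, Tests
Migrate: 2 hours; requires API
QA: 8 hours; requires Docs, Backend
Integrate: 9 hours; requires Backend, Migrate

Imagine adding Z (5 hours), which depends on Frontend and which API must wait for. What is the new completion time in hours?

38

Originally the plan takes 33 hours.
With Z inserted, API now waits for max(Backend, Frontend, Z).
New critical path: Backend→Frontend→Z→API→Docs→QA = 9+6+5+7+3+8 = 38 ⇒ 38 hours.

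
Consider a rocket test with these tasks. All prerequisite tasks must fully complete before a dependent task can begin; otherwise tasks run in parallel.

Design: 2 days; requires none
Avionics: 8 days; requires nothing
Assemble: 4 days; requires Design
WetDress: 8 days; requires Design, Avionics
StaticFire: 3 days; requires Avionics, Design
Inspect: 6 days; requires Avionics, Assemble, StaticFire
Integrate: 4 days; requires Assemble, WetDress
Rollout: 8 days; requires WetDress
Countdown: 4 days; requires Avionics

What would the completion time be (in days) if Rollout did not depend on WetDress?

Before: longest chain Avionics→WetDress→Rollout = 8+8+8 = 24, finish 24.
Without WetDress→Rollout, Rollout's earliest start moves from 16 to 0.
After: Avionics→WetDress→Integrate = 8+8+4 = 20 → 20 days.

20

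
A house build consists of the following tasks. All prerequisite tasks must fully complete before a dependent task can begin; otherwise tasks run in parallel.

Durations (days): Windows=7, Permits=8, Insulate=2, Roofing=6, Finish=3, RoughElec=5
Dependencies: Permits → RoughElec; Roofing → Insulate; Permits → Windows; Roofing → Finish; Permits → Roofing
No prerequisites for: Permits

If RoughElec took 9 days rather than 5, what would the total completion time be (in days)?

17

Actual critical path: Permits→Roofing→Finish = 8+6+3 = 17 ⇒ 17 days.
RoughElec has 4 days of float (longest path through it is 13).
That remains the longest chain; total 17 days.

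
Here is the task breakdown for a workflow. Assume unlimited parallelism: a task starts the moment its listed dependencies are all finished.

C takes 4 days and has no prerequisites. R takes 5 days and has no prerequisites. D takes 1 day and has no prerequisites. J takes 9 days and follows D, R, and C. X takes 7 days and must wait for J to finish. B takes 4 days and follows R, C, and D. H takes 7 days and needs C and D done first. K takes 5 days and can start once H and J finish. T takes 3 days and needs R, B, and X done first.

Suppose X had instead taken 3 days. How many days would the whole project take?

As given, the longest chain is R→J→X→T = 5+9+7+3 = 24, so the finish is 24 days.
X is on the critical path; changing it to 3 makes that path 20 days.
That remains the longest chain; total 20 days.

20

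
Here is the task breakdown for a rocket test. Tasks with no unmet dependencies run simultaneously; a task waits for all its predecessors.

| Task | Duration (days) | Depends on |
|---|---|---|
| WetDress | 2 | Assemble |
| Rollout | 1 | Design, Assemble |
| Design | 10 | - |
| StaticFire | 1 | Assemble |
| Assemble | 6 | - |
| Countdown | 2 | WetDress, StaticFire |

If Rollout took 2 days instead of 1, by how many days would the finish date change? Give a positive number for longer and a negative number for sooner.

Baseline: Design→Rollout = 10+1 = 11 → 11 days.
Since Rollout is critical, the +1 change carries straight to that chain (now 12 days).
No other chain overtakes it, so the finish is 12 days.
Change in finish: 12 − 11 = +1 days.

1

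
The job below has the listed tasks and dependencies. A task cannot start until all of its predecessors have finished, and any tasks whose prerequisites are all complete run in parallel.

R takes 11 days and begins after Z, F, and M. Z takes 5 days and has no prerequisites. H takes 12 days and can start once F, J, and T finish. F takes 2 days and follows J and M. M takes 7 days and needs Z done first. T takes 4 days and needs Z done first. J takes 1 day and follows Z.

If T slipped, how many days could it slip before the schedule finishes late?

Z→M→F→H = 5+7+2+12 = 26 sets the makespan at 26 days.
T finishes as early as 9 and must finish by 14.
So T can slip 14 − 9 = 5 days.

5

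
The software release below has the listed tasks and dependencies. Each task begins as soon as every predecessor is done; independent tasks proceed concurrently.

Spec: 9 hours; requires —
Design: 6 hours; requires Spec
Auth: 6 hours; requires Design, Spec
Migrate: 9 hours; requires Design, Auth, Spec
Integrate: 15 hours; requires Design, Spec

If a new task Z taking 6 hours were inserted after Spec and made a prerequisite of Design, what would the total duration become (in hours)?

36

Originally the job takes 30 hours.
With Z inserted, Design now waits for max(Spec, Z).
New critical path: Spec→Z→Design→Auth→Migrate = 9+6+6+6+9 = 36 ⇒ 36 hours.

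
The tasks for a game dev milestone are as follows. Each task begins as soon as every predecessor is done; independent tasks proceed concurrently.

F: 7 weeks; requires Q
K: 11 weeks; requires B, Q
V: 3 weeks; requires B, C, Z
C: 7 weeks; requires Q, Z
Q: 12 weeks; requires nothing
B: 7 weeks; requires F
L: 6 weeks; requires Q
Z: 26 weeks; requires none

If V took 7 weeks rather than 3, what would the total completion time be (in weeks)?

40

As given, the longest chain is Q→F→B→K = 12+7+7+11 = 37, so the finish is 37 weeks.
V has 1 week of float (longest path through it is 36).
Now Z→C→V = 26+7+7 = 40 is longest, so the finish becomes 40 weeks.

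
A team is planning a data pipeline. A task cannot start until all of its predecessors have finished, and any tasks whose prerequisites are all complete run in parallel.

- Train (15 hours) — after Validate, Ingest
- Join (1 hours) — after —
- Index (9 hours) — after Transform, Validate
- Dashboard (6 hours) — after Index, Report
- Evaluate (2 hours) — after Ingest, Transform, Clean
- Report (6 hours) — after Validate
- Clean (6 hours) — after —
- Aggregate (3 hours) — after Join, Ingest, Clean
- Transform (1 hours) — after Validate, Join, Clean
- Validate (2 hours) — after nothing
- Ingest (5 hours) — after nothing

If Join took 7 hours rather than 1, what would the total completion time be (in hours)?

Actual critical path: Clean→Transform→Index→Dashboard = 6+1+9+6 = 22 ⇒ 22 hours.
Join has 5 hours of float (longest path through it is 17).
New critical path: Join→Transform→Index→Dashboard = 7+1+9+6 = 23 ⇒ 23 hours.

23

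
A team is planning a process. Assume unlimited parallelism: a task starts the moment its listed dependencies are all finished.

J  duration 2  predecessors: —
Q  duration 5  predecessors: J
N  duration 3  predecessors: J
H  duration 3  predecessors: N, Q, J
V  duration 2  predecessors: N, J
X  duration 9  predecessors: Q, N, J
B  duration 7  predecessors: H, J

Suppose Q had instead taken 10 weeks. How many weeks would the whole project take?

As given, the longest chain is J→Q→H→B = 2+5+3+7 = 17, so the finish is 17 weeks.
Since Q is critical, the +5 change carries straight to that chain (now 22 weeks).
That remains the longest chain; total 22 weeks.

22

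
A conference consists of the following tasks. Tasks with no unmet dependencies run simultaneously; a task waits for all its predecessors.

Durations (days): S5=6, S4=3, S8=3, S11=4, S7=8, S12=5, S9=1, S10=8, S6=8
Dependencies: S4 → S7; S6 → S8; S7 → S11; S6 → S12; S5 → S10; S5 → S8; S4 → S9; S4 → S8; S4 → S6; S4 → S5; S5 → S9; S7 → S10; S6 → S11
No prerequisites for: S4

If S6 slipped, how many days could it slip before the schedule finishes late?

3

The longest chain is S4→S7→S10 = 3+8+8 = 19; overall finish 19 days.
S6 finishes as early as 11 and must finish by 14.
Float = 19 − 16 = 3.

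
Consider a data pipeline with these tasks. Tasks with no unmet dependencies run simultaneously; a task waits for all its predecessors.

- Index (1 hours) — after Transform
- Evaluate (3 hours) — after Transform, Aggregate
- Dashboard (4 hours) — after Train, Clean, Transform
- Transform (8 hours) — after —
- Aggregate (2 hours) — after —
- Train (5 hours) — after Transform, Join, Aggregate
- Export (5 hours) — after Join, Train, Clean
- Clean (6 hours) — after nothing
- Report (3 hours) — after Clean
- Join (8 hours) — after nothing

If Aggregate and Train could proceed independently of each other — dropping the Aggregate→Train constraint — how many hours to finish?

With the dependency in place, Join→Train→Export = 8+5+5 = 18 sets the finish at 18 hours.
Dropping Aggregate→Train doesn't change Train's earliest start (8); another predecessor still binds.
New critical path: Join→Train→Export = 8+5+5 = 18 ⇒ 18 hours.

18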